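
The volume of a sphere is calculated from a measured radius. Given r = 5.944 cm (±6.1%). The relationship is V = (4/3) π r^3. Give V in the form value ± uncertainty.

V ∝ r^3, so δV/V = |3| · δr/r = 3 × 0.0610 = 0.183.
V = 879.7 cm^3, so δV = 0.183 × 879.7 = 161 cm^3.

879.7 ± 161 cm^3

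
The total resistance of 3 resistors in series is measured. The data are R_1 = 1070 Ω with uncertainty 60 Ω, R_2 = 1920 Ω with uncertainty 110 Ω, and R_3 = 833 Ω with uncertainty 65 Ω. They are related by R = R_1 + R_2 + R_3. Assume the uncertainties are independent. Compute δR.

R is a linear combination, so absolute uncertainties add in quadrature:
  (δR_1)² = 3600;  (δR_2)² = 12100;  (δR_3)² = 4220
δR = √(19900) = 141 Ω

141 Ω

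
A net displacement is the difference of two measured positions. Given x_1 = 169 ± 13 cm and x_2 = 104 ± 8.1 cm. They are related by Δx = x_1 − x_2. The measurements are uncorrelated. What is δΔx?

Δx is a linear combination, so absolute uncertainties add in quadrature:
  (δx_1)² = 169;  (δx_2)² = 65.6
δΔx = √(235) = 15.3 cm

15.3 cm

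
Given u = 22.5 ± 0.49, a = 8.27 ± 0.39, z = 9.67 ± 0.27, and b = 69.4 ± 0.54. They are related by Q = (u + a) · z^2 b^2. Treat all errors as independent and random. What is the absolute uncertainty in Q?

Let w = u + a = 30.8. δw = √(δu² + δa²) = √(0.240 + 0.152) = 0.626, so δw/w = 0.0204.
Q is then a monomial in w, z, b:
δQ/Q = √((δw/w)² + (2·δz/z)² + (2·δb/b)²) = √(0.000414 + 0.00312 + 0.000242) = 0.0614
Q = 1.39e+07, so δQ = 0.0614 × 1.39e+07 = 8.51e+05.

8.51e+05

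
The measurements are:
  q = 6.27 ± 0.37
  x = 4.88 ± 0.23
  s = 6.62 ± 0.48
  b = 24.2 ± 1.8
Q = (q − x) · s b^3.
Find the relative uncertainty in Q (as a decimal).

Let u = q − x = 1.39. δu = √(δq² + δx²) = √(0.137 + 0.0529) = 0.436, so δu/u = 0.313.
Q is then a monomial in u, s, b:
δQ/Q = √((δu/u)² + (1·δs/s)² + (3·δb/b)²) = √(0.0982 + 0.00526 + 0.0498) = 0.392

0.392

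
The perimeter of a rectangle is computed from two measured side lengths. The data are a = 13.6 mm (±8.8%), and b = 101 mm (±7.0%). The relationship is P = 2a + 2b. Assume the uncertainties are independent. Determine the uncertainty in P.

For a sum/difference, combine absolute errors in quadrature:
  (2·δa)² = 5.73;  (2·δb)² = 200
δP = √(206) = 14.3 mm

14.3 mm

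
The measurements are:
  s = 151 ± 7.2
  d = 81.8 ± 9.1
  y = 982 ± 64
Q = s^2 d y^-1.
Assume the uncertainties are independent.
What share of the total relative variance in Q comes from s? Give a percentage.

35.4%

(δQ/Q)² = (2·δs/s)² + (1·δd/d)² + (-1·δy/y)²
  s term: (2×0.0477)² = 0.00909
  d term: (1×0.111)² = 0.0124
  y term: (-1×0.0652)² = 0.00425
Total = 0.0257. Share from s = 0.00909/0.0257 = 0.354.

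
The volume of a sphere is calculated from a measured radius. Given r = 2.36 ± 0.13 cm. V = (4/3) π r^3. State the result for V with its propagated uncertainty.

55.1 ± 9.10 cm^3

V ∝ r^3, so δV/V = |3| · δr/r = 3 × 0.0551 = 0.165.
V = 55.1 cm^3, so δV = 0.165 × 55.1 = 9.10 cm^3.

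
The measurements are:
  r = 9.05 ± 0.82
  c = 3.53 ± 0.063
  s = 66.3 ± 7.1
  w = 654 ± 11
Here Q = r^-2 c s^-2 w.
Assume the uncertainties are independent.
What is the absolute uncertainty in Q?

0.00181

For a monomial Q ∝ r^-2, c, s^-2, w, fractional errors add in quadrature:
  (-2·δr/r)² = (-2×0.0906)² = 0.0328;  (1·δc/c)² = (1×0.0178)² = 0.000319;  (-2·δs/s)² = (-2×0.107)² = 0.0459;  (1·δw/w)² = (1×0.0168)² = 0.000283
δQ/Q = √(0.0793) = 0.282
Q = 0.00641, so δQ = 0.282 × 0.00641 = 0.00181.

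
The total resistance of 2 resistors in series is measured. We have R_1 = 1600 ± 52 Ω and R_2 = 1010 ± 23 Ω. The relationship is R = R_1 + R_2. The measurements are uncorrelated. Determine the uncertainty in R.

56.9 Ω

For a sum/difference, combine absolute errors in quadrature:
  (δR_1)² = 2700;  (δR_2)² = 529
δR = √(3230) = 56.9 Ω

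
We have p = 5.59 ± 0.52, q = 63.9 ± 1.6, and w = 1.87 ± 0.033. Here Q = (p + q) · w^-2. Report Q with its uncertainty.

19.9 ± 0.851

Let u = p + q = 69.5. δu = √(δp² + δq²) = √(0.270 + 2.56) = 1.68, so δu/u = 0.0242.
Q is then a monomial in u, w:
δQ/Q = √((δu/u)² + (-2·δw/w)²) = √(0.000586 + 0.00125) = 0.0428
Q = 19.9, so δQ = 0.0428 × 19.9 = 0.851.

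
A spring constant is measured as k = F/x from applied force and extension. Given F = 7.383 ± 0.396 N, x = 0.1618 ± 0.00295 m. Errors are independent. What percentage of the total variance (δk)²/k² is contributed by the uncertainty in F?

89.6%

(δk/k)² = (1·δF/F)² + (-1·δx/x)²
  F term: (1×0.0536)² = 0.00288
  x term: (-1×0.0182)² = 0.000332
Total = 0.00321. Share from F = 0.00288/0.00321 = 0.896.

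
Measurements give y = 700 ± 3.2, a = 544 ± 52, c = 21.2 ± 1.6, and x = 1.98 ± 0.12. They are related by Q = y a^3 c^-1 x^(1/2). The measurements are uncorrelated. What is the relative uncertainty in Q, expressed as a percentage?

For a monomial Q ∝ y, a^3, c^-1, x^(1/2), fractional errors add in quadrature:
  (1·δy/y)² = (1×0.00457)² = 2.09e-05;  (3·δa/a)² = (3×0.0956)² = 0.0822;  (-1·δc/c)² = (-1×0.0755)² = 0.00570;  (½·δx/x)² = (0.5×0.0606)² = 0.000918
δQ/Q = √(0.0889) = 0.298

29.8%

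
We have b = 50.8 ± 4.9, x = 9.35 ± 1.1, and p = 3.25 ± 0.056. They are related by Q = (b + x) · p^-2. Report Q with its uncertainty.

5.69 ± 0.514

Let u = b + x = 60.1. δu = √(δb² + δx²) = √(24.0 + 1.21) = 5.02, so δu/u = 0.0835.
Q is then a monomial in u, p:
δQ/Q = √((δu/u)² + (-2·δp/p)²) = √(0.00697 + 0.00119) = 0.0903
Q = 5.69, so δQ = 0.0903 × 5.69 = 0.514.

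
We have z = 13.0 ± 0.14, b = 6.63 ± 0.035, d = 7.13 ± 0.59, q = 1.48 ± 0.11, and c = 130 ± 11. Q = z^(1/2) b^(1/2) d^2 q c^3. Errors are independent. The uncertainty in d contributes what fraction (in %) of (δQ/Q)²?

28.1%

(δQ/Q)² = (½·δz/z)² + (½·δb/b)² + (2·δd/d)² + (1·δq/q)² + (3·δc/c)²
  z term: (0.5×0.0108)² = 2.9e-05
  b term: (0.5×0.00528)² = 6.97e-06
  d term: (2×0.0827)² = 0.0274
  q term: (1×0.0743)² = 0.00552
  c term: (3×0.0846)² = 0.0644
Total = 0.0974. Share from d = 0.0274/0.0974 = 0.281.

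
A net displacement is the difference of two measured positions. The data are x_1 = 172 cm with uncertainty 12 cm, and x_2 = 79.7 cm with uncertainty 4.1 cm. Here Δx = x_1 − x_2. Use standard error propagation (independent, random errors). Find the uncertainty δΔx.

Sums and differences: (δΔx)² = Σ (cᵢ δxᵢ)².
  (δx_1)² = 144;  (δx_2)² = 16.8
δΔx = √(161) = 12.7 cm

12.7 cm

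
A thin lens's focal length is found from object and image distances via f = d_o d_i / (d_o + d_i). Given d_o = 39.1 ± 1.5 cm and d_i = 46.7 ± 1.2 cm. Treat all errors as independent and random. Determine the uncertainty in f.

∂f/∂d_o = (d_i/(d_o+d_i))² = 0.296;  ∂f/∂d_i = (d_o/(d_o+d_i))² = 0.208
δf = √((∂f/∂d_o · δd_o)² + (∂f/∂d_i · δd_i)²) = √(0.197 + 0.0621) = 0.509 cm

0.509 cm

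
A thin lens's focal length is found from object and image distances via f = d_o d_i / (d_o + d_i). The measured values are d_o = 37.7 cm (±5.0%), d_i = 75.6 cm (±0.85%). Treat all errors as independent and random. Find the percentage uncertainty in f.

∂f/∂d_o = (d_i/(d_o+d_i))² = 0.445;  ∂f/∂d_i = (d_o/(d_o+d_i))² = 0.111
δf = √((∂f/∂d_o · δd_o)² + (∂f/∂d_i · δd_i)²) = √(0.704 + 0.00506) = 0.842 cm
f = 25.2 cm, so δf/f = 0.842/25.2 = 0.0335.

3.35%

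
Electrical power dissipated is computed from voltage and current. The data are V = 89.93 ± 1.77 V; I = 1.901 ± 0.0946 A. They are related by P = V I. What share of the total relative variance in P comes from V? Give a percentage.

(δP/P)² = (1·δV/V)² + (1·δI/I)²
  V term: (1×0.0197)² = 0.000387
  I term: (1×0.0498)² = 0.00248
Total = 0.00286. Share from V = 0.000387/0.00286 = 0.135.

13.5%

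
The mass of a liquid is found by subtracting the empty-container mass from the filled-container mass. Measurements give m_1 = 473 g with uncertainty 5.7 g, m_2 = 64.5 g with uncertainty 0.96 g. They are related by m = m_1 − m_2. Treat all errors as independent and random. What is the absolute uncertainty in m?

5.78 g

Sums and differences: (δm)² = Σ (cᵢ δxᵢ)².
  (δm_1)² = 32.5;  (δm_2)² = 0.922
δm = √(33.4) = 5.78 g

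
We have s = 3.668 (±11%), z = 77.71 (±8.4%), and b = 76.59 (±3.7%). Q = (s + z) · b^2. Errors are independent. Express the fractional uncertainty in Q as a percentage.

Let u = s + z = 81.38. δu = √(δs² + δz²) = √(0.163 + 42.6) = 6.54, so δu/u = 0.0804.
Q is then a monomial in u, b:
δQ/Q = √((δu/u)² + (2·δb/b)²) = √(0.00646 + 0.00548) = 0.109

10.9%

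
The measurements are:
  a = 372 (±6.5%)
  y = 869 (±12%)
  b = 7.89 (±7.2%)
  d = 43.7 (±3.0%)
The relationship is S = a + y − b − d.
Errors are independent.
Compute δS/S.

0.0900

Absolute uncertainties add in quadrature for a linear combination:
  (δa)² = 585;  (δy)² = 10900;  (δb)² = 0.323;  (δd)² = 1.72
δS = √(11500) = 107
S = 1190, so δS/S = 107/1190 = 0.0900.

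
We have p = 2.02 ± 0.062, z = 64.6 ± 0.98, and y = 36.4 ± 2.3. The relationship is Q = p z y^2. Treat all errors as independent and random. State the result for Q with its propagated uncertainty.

Each factor contributes (exponent × relative error)² to (δQ/Q)²:
  (1·δp/p)² = (1×0.0307)² = 0.000942;  (1·δz/z)² = (1×0.0152)² = 0.000230;  (2·δy/y)² = (2×0.0632)² = 0.0160
δQ/Q = √(0.0171) = 0.131
Q = 1.73e+05, so δQ = 0.131 × 1.73e+05 = 22600.

(1.73 ± 0.226) × 10^5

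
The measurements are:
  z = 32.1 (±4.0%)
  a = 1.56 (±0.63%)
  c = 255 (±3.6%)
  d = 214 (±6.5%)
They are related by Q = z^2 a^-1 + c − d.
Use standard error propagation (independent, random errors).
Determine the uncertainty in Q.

Let p = z^2·a^-1 = 661. δp/p = √((2·δz/z)² + (-1·δa/a)²) = √(0.00640 + 3.97e-05) = 0.0802, so δp = 53.0.
Q = p + c − d: δQ = √(δp² + δc² + δd²) = √(2810 + 84.3 + 193) = 55.6

55.6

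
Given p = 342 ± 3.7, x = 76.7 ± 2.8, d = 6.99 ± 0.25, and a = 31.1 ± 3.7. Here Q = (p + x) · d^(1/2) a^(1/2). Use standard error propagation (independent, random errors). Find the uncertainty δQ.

390

Let u = p + x = 419. δu = √(δp² + δx²) = √(13.7 + 7.84) = 4.64, so δu/u = 0.0111.
Q is then a monomial in u, d, a:
δQ/Q = √((δu/u)² + (½·δd/d)² + (½·δa/a)²) = √(0.000123 + 0.000320 + 0.00354) = 0.0631
Q = 6170, so δQ = 0.0631 × 6170 = 390.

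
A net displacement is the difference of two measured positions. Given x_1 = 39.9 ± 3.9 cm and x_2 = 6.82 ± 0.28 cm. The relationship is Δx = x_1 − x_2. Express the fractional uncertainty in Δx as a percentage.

Δx is a linear combination, so absolute uncertainties add in quadrature:
  (δx_1)² = 15.2;  (δx_2)² = 0.0784
δΔx = √(15.3) = 3.91 cm
Δx = 33.1 cm, so δΔx/Δx = 3.91/33.1 = 0.118.

11.8%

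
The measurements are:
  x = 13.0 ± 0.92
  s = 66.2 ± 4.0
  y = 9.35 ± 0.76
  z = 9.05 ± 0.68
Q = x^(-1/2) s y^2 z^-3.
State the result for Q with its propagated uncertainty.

2.17 ± 0.621

Products/powers → add relative errors in quadrature, weighted by exponent:
  (−½·δx/x)² = (-0.5×0.0708)² = 0.00125;  (1·δs/s)² = (1×0.0604)² = 0.00365;  (2·δy/y)² = (2×0.0813)² = 0.0264;  (-3·δz/z)² = (-3×0.0751)² = 0.0508
δQ/Q = √(0.0821) = 0.287
Q = 2.17, so δQ = 0.287 × 2.17 = 0.621.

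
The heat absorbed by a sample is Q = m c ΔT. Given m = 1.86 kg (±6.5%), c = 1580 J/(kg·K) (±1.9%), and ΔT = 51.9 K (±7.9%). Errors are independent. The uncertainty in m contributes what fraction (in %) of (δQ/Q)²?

(δQ/Q)² = (1·δm/m)² + (1·δc/c)² + (1·δΔT/ΔT)²
  m term: (1×0.0650)² = 0.00423
  c term: (1×0.0190)² = 0.000361
  ΔT term: (1×0.0790)² = 0.00624
Total = 0.0108. Share from m = 0.00423/0.0108 = 0.390.

39.0%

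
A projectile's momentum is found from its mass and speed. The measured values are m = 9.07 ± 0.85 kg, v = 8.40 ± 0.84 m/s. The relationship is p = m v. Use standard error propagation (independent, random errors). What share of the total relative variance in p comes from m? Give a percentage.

46.8%

(δp/p)² = (1·δm/m)² + (1·δv/v)²
  m term: (1×0.0937)² = 0.00878
  v term: (1×0.100)² = 0.0100
Total = 0.0188. Share from m = 0.00878/0.0188 = 0.468.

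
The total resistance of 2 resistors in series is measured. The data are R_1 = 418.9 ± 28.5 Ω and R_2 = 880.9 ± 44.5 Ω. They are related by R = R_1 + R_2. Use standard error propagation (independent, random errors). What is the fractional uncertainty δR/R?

Each term contributes (cᵢ δxᵢ)² to (δR)²:
  (δR_1)² = 812;  (δR_2)² = 1980
δR = √(2790) = 52.8 Ω
R = 1300 Ω, so δR/R = 52.8/1300 = 0.0407.

0.0407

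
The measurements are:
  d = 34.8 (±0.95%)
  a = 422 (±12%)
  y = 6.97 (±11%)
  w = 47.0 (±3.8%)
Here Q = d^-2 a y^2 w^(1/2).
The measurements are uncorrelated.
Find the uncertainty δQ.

Q is a product of powers, so relative uncertainties combine in quadrature:
  (-2·δd/d)² = (-2×0.00950)² = 0.000361;  (1·δa/a)² = (1×0.120)² = 0.0144;  (2·δy/y)² = (2×0.110)² = 0.0484;  (½·δw/w)² = (0.5×0.0380)² = 0.000361
δQ/Q = √(0.0635) = 0.252
Q = 116, so δQ = 0.252 × 116 = 29.3.

29.3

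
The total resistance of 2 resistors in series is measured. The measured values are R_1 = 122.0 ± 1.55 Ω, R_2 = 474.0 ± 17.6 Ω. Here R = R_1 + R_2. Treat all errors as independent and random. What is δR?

For a sum/difference, combine absolute errors in quadrature:
  (δR_1)² = 2.40;  (δR_2)² = 310
δR = √(312) = 17.7 Ω

17.7 Ω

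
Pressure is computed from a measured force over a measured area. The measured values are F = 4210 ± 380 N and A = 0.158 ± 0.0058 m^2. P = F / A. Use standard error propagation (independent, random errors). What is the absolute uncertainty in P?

For a monomial P ∝ F, A^-1, fractional errors add in quadrature:
  (1·δF/F)² = (1×0.0903)² = 0.00815;  (-1·δA/A)² = (-1×0.0367)² = 0.00135
δP/P = √(0.00949) = 0.0974
P = 26600 Pa, so δP = 0.0974 × 26600 = 2600 Pa.

2600 Pa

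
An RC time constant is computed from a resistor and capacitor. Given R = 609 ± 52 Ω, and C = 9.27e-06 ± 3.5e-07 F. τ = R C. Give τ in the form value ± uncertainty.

0.00565 ± 0.000527 s

Products/powers → add relative errors in quadrature, weighted by exponent:
  (1·δR/R)² = (1×0.0854)² = 0.00729;  (1·δC/C)² = (1×0.0378)² = 0.00143
δτ/τ = √(0.00872) = 0.0934
τ = 0.00565 s, so δτ = 0.0934 × 0.00565 = 0.000527 s.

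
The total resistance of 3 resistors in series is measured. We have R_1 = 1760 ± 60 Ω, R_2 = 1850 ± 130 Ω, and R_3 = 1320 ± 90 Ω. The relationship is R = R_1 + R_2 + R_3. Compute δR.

Absolute uncertainties add in quadrature for a linear combination:
  (δR_1)² = 3600;  (δR_2)² = 16900;  (δR_3)² = 8100
δR = √(28600) = 169 Ω

169 Ω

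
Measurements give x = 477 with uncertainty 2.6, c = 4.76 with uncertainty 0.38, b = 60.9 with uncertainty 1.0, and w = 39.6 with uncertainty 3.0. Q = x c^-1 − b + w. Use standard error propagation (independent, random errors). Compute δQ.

Let p = x·c^-1 = 100. δp/p = √((1·δx/x)² + (-1·δc/c)²) = √(2.97e-05 + 0.00637) = 0.0800, so δp = 8.02.
Q = p − b + w: δQ = √(δp² + δb² + δw²) = √(64.3 + 1.00 + 9.00) = 8.62

8.62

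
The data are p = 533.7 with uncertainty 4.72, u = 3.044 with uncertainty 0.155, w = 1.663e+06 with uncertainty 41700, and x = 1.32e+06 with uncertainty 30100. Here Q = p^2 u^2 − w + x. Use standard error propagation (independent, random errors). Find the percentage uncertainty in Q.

12.1%

Let h = p^2·u^2 = 2.639e+06. δh/h = √((2·δp/p)² + (2·δu/u)²) = √(0.000313 + 0.0104) = 0.103, so δh = 2.73e+05.
Q = h − w + x: δQ = √(δh² + δw² + δx²) = √(7.44e+10 + 1.74e+09 + 9.06e+08) = 2.78e+05
Q = 2.296e+06, so δQ/Q = 2.78e+05/2.296e+06 = 0.121.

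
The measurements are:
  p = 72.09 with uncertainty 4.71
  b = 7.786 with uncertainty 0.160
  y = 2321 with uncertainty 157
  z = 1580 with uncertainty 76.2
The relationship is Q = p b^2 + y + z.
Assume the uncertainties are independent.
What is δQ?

Let w = p·b^2 = 4370. δw/w = √((1·δp/p)² + (2·δb/b)²) = √(0.00427 + 0.00169) = 0.0772, so δw = 337.
Q = w + y + z: δQ = √(δw² + δy² + δz²) = √(1.14e+05 + 24600 + 5810) = 380

380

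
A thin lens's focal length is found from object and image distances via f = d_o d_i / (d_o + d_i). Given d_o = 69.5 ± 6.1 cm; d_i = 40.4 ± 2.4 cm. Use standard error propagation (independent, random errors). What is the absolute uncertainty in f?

∂f/∂d_o = (d_i/(d_o+d_i))² = 0.135;  ∂f/∂d_i = (d_o/(d_o+d_i))² = 0.400
δf = √((∂f/∂d_o · δd_o)² + (∂f/∂d_i · δd_i)²) = √(0.680 + 0.921) = 1.27 cm

1.27 cm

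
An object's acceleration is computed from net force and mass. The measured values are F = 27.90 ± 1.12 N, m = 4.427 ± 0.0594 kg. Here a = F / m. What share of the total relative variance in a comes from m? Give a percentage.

(δa/a)² = (1·δF/F)² + (-1·δm/m)²
  F term: (1×0.0401)² = 0.00161
  m term: (-1×0.0134)² = 0.000180
Total = 0.00179. Share from m = 0.000180/0.00179 = 0.100.

10.0%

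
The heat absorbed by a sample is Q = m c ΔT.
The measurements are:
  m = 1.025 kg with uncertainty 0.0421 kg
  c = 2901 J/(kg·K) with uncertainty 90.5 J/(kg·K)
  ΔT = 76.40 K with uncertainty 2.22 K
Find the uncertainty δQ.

13400 J

Each factor contributes (exponent × relative error)² to (δQ/Q)²:
  (1·δm/m)² = (1×0.0411)² = 0.00169;  (1·δc/c)² = (1×0.0312)² = 0.000973;  (1·δΔT/ΔT)² = (1×0.0291)² = 0.000844
δQ/Q = √(0.00350) = 0.0592
Q = 227200 J, so δQ = 0.0592 × 227200 = 13400 J.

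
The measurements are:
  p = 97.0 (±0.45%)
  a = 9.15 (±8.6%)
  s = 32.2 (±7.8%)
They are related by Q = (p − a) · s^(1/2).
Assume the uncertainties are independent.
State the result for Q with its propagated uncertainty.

499 ± 20.1

Let u = p − a = 87.8. δu = √(δp² + δa²) = √(0.191 + 0.619) = 0.900, so δu/u = 0.0102.
Q is then a monomial in u, s:
δQ/Q = √((δu/u)² + (½·δs/s)²) = √(0.000105 + 0.00152) = 0.0403
Q = 499, so δQ = 0.0403 × 499 = 20.1.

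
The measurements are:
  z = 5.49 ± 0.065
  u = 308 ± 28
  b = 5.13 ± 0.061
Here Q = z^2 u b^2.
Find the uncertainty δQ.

23700

For a monomial Q ∝ z^2, u, b^2, fractional errors add in quadrature:
  (2·δz/z)² = (2×0.0118)² = 0.000561;  (1·δu/u)² = (1×0.0909)² = 0.00826;  (2·δb/b)² = (2×0.0119)² = 0.000566
δQ/Q = √(0.00939) = 0.0969
Q = 2.44e+05, so δQ = 0.0969 × 2.44e+05 = 23700.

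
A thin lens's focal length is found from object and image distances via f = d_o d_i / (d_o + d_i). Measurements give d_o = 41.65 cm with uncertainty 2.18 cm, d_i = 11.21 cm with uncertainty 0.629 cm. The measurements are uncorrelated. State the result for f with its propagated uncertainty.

∂f/∂d_o = (d_i/(d_o+d_i))² = 0.0450;  ∂f/∂d_i = (d_o/(d_o+d_i))² = 0.621
δf = √((∂f/∂d_o · δd_o)² + (∂f/∂d_i · δd_i)²) = √(0.00961 + 0.152) = 0.403 cm
f = 8.833 cm.

8.833 ± 0.403 cm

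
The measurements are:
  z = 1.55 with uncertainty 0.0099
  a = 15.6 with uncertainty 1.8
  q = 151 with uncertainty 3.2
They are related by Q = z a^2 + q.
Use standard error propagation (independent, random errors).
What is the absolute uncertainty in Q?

87.1

Let p = z·a^2 = 377. δp/p = √((1·δz/z)² + (2·δa/a)²) = √(4.08e-05 + 0.0533) = 0.231, so δp = 87.1.
Q = p + q: δQ = √(δp² + δq²) = √(7580 + 10.2) = 87.1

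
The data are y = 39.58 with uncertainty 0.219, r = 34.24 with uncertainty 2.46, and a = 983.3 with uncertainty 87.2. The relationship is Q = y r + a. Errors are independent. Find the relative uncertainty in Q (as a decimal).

0.0560

Let p = y·r = 1355. δp/p = √((1·δy/y)² + (1·δr/r)²) = √(3.06e-05 + 0.00516) = 0.0721, so δp = 97.7.
Q = p + a: δQ = √(δp² + δa²) = √(9540 + 7600) = 131
Q = 2339, so δQ/Q = 131/2339 = 0.0560.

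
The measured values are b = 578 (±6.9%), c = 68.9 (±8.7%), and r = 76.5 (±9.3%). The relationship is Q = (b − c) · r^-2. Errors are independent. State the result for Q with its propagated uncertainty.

Let u = b − c = 509. δu = √(δb² + δc²) = √(1590 + 35.9) = 40.3, so δu/u = 0.0792.
Q is then a monomial in u, r:
δQ/Q = √((δu/u)² + (-2·δr/r)²) = √(0.00628 + 0.0346) = 0.202
Q = 0.0870, so δQ = 0.202 × 0.0870 = 0.0176.

0.0870 ± 0.0176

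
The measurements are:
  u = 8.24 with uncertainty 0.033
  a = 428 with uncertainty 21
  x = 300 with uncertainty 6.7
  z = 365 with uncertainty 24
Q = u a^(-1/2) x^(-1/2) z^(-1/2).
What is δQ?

Since Q is a product/quotient, work with relative uncertainties:
  (1·δu/u)² = (1×0.00400)² = 1.6e-05;  (−½·δa/a)² = (-0.5×0.0491)² = 0.000602;  (−½·δx/x)² = (-0.5×0.0223)² = 0.000125;  (−½·δz/z)² = (-0.5×0.0658)² = 0.00108
δQ/Q = √(0.00182) = 0.0427
Q = 0.00120, so δQ = 0.0427 × 0.00120 = 5.14e-05.

5.14e-05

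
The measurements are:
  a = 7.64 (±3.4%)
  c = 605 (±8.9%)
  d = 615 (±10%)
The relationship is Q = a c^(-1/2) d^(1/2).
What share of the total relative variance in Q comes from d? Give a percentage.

(δQ/Q)² = (1·δa/a)² + (−½·δc/c)² + (½·δd/d)²
  a term: (1×0.0340)² = 0.00116
  c term: (-0.5×0.0890)² = 0.00198
  d term: (0.5×0.100)² = 0.00250
Total = 0.00564. Share from d = 0.00250/0.00564 = 0.444.

44.4%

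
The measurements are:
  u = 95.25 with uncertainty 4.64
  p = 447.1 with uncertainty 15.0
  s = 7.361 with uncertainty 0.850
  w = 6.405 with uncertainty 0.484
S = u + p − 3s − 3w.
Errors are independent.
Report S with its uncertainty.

501.1 ± 16.0

Each term contributes (cᵢ δxᵢ)² to (δS)²:
  (δu)² = 21.5;  (δp)² = 225;  (3·δs)² = 6.50;  (3·δw)² = 2.11
δS = √(255) = 16.0
S = 501.1.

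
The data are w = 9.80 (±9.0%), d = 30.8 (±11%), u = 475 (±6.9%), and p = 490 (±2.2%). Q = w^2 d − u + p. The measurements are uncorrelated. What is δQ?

Let h = w^2·d = 2960. δh/h = √((2·δw/w)² + (1·δd/d)²) = √(0.0324 + 0.0121) = 0.211, so δh = 624.
Q = h − u + p: δQ = √(δh² + δu² + δp²) = √(3.89e+05 + 1070 + 116) = 625

625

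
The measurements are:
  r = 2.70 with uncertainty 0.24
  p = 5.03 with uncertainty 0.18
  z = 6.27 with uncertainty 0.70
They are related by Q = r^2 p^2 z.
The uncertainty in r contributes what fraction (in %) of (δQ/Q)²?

(δQ/Q)² = (2·δr/r)² + (2·δp/p)² + (1·δz/z)²
  r term: (2×0.0889)² = 0.0316
  p term: (2×0.0358)² = 0.00512
  z term: (1×0.112)² = 0.0125
Total = 0.0492. Share from r = 0.0316/0.0492 = 0.642.

64.2%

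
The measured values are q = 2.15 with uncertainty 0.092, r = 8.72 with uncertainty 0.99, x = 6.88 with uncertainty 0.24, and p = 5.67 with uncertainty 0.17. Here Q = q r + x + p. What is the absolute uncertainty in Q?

2.29

Let w = q·r = 18.7. δw/w = √((1·δq/q)² + (1·δr/r)²) = √(0.00183 + 0.0129) = 0.121, so δw = 2.27.
Q = w + x + p: δQ = √(δw² + δx² + δp²) = √(5.17 + 0.0576 + 0.0289) = 2.29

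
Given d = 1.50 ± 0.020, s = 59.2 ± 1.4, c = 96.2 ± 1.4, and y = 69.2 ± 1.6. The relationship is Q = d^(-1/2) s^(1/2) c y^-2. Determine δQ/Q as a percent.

Each factor contributes (exponent × relative error)² to (δQ/Q)²:
  (−½·δd/d)² = (-0.5×0.0133)² = 4.44e-05;  (½·δs/s)² = (0.5×0.0236)² = 0.000140;  (1·δc/c)² = (1×0.0146)² = 0.000212;  (-2·δy/y)² = (-2×0.0231)² = 0.00214
δQ/Q = √(0.00253) = 0.0503

5.03%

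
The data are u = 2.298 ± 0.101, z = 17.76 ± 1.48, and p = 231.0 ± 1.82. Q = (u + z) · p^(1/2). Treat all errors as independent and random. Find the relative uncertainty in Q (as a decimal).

0.0741

Let w = u + z = 20.06. δw = √(δu² + δz²) = √(0.0102 + 2.19) = 1.48, so δw/w = 0.0740.
Q is then a monomial in w, p:
δQ/Q = √((δw/w)² + (½·δp/p)²) = √(0.00547 + 1.55e-05) = 0.0741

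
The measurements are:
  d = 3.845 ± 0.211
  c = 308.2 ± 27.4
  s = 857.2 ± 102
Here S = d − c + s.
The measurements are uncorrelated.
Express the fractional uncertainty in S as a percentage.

S is a linear combination, so absolute uncertainties add in quadrature:
  (δd)² = 0.0445;  (δc)² = 751;  (δs)² = 10400
δS = √(11200) = 106
S = 552.8, so δS/S = 106/552.8 = 0.191.

19.1%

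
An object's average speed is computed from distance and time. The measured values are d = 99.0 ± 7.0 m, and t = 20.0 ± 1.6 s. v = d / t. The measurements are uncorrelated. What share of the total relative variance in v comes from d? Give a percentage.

43.9%

(δv/v)² = (1·δd/d)² + (-1·δt/t)²
  d term: (1×0.0707)² = 0.00500
  t term: (-1×0.0800)² = 0.00640
Total = 0.0114. Share from d = 0.00500/0.0114 = 0.439.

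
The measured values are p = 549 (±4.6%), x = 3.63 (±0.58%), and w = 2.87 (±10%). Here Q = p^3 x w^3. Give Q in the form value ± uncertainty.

(1.42 ± 0.469) × 10^10

Each factor contributes (exponent × relative error)² to (δQ/Q)²:
  (3·δp/p)² = (3×0.0460)² = 0.0190;  (1·δx/x)² = (1×0.00580)² = 3.36e-05;  (3·δw/w)² = (3×0.100)² = 0.0900
δQ/Q = √(0.109) = 0.330
Q = 1.42e+10, so δQ = 0.330 × 1.42e+10 = 4.69e+09.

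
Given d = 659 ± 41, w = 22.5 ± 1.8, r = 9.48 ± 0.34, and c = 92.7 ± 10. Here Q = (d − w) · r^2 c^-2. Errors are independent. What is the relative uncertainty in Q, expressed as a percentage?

Let u = d − w = 636. δu = √(δd² + δw²) = √(1680 + 3.24) = 41.0, so δu/u = 0.0645.
Q is then a monomial in u, r, c:
δQ/Q = √((δu/u)² + (2·δr/r)² + (-2·δc/c)²) = √(0.00416 + 0.00515 + 0.0465) = 0.236

23.6%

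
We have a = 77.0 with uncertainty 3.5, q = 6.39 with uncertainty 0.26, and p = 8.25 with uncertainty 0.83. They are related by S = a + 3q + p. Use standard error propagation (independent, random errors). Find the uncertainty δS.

Each term contributes (cᵢ δxᵢ)² to (δS)²:
  (δa)² = 12.2;  (3·δq)² = 0.608;  (δp)² = 0.689
δS = √(13.5) = 3.68

3.68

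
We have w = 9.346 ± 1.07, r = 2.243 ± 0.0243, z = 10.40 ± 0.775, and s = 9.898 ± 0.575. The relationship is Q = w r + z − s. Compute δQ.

2.60

Let p = w·r = 20.96. δp/p = √((1·δw/w)² + (1·δr/r)²) = √(0.0131 + 0.000117) = 0.115, so δp = 2.41.
Q = p + z − s: δQ = √(δp² + δz² + δs²) = √(5.81 + 0.601 + 0.331) = 2.60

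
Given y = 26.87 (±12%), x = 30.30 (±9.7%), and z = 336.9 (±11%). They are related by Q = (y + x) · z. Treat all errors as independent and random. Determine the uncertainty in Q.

Let u = y + x = 57.17. δu = √(δy² + δx²) = √(10.4 + 8.64) = 4.36, so δu/u = 0.0763.
Q is then a monomial in u, z:
δQ/Q = √((δu/u)² + (1·δz/z)²) = √(0.00582 + 0.0121) = 0.134
Q = 19260, so δQ = 0.134 × 19260 = 2580.

2580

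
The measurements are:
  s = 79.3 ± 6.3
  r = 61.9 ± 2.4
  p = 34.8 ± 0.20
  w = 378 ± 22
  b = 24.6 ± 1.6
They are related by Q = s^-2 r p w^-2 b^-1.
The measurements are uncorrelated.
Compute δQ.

2.06e-08

Relative error in a monomial: (δQ/Q)² = Σ (nᵢ · δxᵢ/xᵢ)².
  (-2·δs/s)² = (-2×0.0794)² = 0.0252;  (1·δr/r)² = (1×0.0388)² = 0.00150;  (1·δp/p)² = (1×0.00575)² = 3.3e-05;  (-2·δw/w)² = (-2×0.0582)² = 0.0135;  (-1·δb/b)² = (-1×0.0650)² = 0.00423
δQ/Q = √(0.0446) = 0.211
Q = 9.75e-08, so δQ = 0.211 × 9.75e-08 = 2.06e-08.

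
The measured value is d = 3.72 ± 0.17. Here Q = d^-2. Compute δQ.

0.00660

Q ∝ d^-2, so δQ/Q = |-2| · δd/d = 2 × 0.0457 = 0.0914.
Q = 0.0723, so δQ = 0.0914 × 0.0723 = 0.00660.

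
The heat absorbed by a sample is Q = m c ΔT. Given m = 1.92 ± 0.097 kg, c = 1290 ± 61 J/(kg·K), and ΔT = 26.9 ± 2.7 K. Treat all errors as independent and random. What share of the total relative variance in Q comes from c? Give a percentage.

15.0%

(δQ/Q)² = (1·δm/m)² + (1·δc/c)² + (1·δΔT/ΔT)²
  m term: (1×0.0505)² = 0.00255
  c term: (1×0.0473)² = 0.00224
  ΔT term: (1×0.100)² = 0.0101
Total = 0.0149. Share from c = 0.00224/0.0149 = 0.150.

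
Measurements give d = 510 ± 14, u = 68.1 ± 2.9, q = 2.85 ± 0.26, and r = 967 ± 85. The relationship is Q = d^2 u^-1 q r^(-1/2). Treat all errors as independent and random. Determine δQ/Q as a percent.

For a monomial Q ∝ d^2, u^-1, q, r^(-1/2), fractional errors add in quadrature:
  (2·δd/d)² = (2×0.0275)² = 0.00301;  (-1·δu/u)² = (-1×0.0426)² = 0.00181;  (1·δq/q)² = (1×0.0912)² = 0.00832;  (−½·δr/r)² = (-0.5×0.0879)² = 0.00193
δQ/Q = √(0.0151) = 0.123

12.3%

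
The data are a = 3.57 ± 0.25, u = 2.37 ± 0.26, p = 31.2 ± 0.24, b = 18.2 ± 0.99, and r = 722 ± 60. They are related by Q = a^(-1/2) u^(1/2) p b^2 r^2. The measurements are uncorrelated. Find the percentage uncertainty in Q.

Q is a product of powers, so relative uncertainties combine in quadrature:
  (−½·δa/a)² = (-0.5×0.0700)² = 0.00123;  (½·δu/u)² = (0.5×0.110)² = 0.00301;  (1·δp/p)² = (1×0.00769)² = 5.92e-05;  (2·δb/b)² = (2×0.0544)² = 0.0118;  (2·δr/r)² = (2×0.0831)² = 0.0276
δQ/Q = √(0.0438) = 0.209

20.9%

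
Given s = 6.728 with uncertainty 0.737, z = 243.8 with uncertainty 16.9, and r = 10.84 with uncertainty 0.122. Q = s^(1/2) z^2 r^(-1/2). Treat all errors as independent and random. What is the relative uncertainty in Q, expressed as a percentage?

Each factor contributes (exponent × relative error)² to (δQ/Q)²:
  (½·δs/s)² = (0.5×0.110)² = 0.00300;  (2·δz/z)² = (2×0.0693)² = 0.0192;  (−½·δr/r)² = (-0.5×0.0113)² = 3.17e-05
δQ/Q = √(0.0223) = 0.149

14.9%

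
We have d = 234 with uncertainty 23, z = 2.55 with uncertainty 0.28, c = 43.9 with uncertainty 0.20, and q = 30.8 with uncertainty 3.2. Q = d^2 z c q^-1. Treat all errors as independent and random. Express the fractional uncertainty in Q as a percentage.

24.8%

Relative error in a monomial: (δQ/Q)² = Σ (nᵢ · δxᵢ/xᵢ)².
  (2·δd/d)² = (2×0.0983)² = 0.0386;  (1·δz/z)² = (1×0.110)² = 0.0121;  (1·δc/c)² = (1×0.00456)² = 2.08e-05;  (-1·δq/q)² = (-1×0.104)² = 0.0108
δQ/Q = √(0.0615) = 0.248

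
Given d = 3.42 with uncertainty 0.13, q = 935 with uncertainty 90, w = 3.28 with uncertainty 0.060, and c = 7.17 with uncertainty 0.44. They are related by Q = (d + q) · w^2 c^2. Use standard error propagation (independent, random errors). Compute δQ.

83000

Let u = d + q = 938. δu = √(δd² + δq²) = √(0.0169 + 8100) = 90.0, so δu/u = 0.0959.
Q is then a monomial in u, w, c:
δQ/Q = √((δu/u)² + (2·δw/w)² + (2·δc/c)²) = √(0.00920 + 0.00134 + 0.0151) = 0.160
Q = 5.19e+05, so δQ = 0.160 × 5.19e+05 = 83000.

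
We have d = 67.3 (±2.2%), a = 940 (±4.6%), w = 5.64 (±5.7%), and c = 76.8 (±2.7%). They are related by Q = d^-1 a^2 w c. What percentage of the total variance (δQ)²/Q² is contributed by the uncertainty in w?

(δQ/Q)² = (-1·δd/d)² + (2·δa/a)² + (1·δw/w)² + (1·δc/c)²
  d term: (-1×0.0220)² = 0.000484
  a term: (2×0.0460)² = 0.00846
  w term: (1×0.0570)² = 0.00325
  c term: (1×0.0270)² = 0.000729
Total = 0.0129. Share from w = 0.00325/0.0129 = 0.251.

25.1%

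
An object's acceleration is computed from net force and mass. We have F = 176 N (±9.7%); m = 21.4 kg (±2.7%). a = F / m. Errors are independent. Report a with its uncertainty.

a is a product of powers, so relative uncertainties combine in quadrature:
  (1·δF/F)² = (1×0.0970)² = 0.00941;  (-1·δm/m)² = (-1×0.0270)² = 0.000729
δa/a = √(0.0101) = 0.101
a = 8.22 m/s^2, so δa = 0.101 × 8.22 = 0.828 m/s^2.

8.22 ± 0.828 m/s^2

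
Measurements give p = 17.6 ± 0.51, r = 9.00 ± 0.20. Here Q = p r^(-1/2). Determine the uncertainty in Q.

0.182

Relative error in a monomial: (δQ/Q)² = Σ (nᵢ · δxᵢ/xᵢ)².
  (1·δp/p)² = (1×0.0290)² = 0.000840;  (−½·δr/r)² = (-0.5×0.0222)² = 0.000123
δQ/Q = √(0.000963) = 0.0310
Q = 5.87, so δQ = 0.0310 × 5.87 = 0.182.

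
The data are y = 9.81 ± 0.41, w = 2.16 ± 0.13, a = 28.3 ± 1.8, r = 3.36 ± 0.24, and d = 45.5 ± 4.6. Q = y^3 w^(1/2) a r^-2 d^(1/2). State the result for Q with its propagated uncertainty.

Q is a product of powers, so relative uncertainties combine in quadrature:
  (3·δy/y)² = (3×0.0418)² = 0.0157;  (½·δw/w)² = (0.5×0.0602)² = 0.000906;  (1·δa/a)² = (1×0.0636)² = 0.00405;  (-2·δr/r)² = (-2×0.0714)² = 0.0204;  (½·δd/d)² = (0.5×0.101)² = 0.00256
δQ/Q = √(0.0436) = 0.209
Q = 23500, so δQ = 0.209 × 23500 = 4900.

23500 ± 4900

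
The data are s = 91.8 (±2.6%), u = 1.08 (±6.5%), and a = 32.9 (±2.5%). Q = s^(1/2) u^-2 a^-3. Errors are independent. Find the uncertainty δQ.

Products/powers → add relative errors in quadrature, weighted by exponent:
  (½·δs/s)² = (0.5×0.0260)² = 0.000169;  (-2·δu/u)² = (-2×0.0650)² = 0.0169;  (-3·δa/a)² = (-3×0.0250)² = 0.00563
δQ/Q = √(0.0227) = 0.151
Q = 0.000231, so δQ = 0.151 × 0.000231 = 3.47e-05.

3.47e-05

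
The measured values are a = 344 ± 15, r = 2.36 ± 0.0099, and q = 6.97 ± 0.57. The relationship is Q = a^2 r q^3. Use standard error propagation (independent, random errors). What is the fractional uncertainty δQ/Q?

0.260

Q is a product of powers, so relative uncertainties combine in quadrature:
  (2·δa/a)² = (2×0.0436)² = 0.00761;  (1·δr/r)² = (1×0.00419)² = 1.76e-05;  (3·δq/q)² = (3×0.0818)² = 0.0602
δQ/Q = √(0.0678) = 0.260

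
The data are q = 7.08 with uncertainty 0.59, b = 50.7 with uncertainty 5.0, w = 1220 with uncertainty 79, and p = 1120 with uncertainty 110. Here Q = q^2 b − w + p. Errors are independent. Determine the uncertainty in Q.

Let h = q^2·b = 2540. δh/h = √((2·δq/q)² + (1·δb/b)²) = √(0.0278 + 0.00973) = 0.194, so δh = 492.
Q = h − w + p: δQ = √(δh² + δw² + δp²) = √(2.42e+05 + 6240 + 12100) = 510

510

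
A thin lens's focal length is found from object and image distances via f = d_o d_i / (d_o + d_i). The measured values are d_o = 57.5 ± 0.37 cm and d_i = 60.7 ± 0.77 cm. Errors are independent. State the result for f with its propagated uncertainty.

29.5 ± 0.207 cm

∂f/∂d_o = (d_i/(d_o+d_i))² = 0.264;  ∂f/∂d_i = (d_o/(d_o+d_i))² = 0.237
δf = √((∂f/∂d_o · δd_o)² + (∂f/∂d_i · δd_i)²) = √(0.00952 + 0.0332) = 0.207 cm
f = 29.5 cm.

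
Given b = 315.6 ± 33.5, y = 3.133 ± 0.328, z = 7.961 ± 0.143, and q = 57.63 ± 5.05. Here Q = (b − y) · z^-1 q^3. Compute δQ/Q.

0.284

Let u = b − y = 312.5. δu = √(δb² + δy²) = √(1120 + 0.108) = 33.5, so δu/u = 0.107.
Q is then a monomial in u, z, q:
δQ/Q = √((δu/u)² + (-1·δz/z)² + (3·δq/q)²) = √(0.0115 + 0.000323 + 0.0691) = 0.284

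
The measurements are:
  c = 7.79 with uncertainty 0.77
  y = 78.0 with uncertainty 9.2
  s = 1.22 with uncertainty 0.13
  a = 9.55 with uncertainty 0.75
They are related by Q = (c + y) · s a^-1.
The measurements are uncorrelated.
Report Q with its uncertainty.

11.0 ± 1.87

Let u = c + y = 85.8. δu = √(δc² + δy²) = √(0.593 + 84.6) = 9.23, so δu/u = 0.108.
Q is then a monomial in u, s, a:
δQ/Q = √((δu/u)² + (1·δs/s)² + (-1·δa/a)²) = √(0.0116 + 0.0114 + 0.00617) = 0.171
Q = 11.0, so δQ = 0.171 × 11.0 = 1.87.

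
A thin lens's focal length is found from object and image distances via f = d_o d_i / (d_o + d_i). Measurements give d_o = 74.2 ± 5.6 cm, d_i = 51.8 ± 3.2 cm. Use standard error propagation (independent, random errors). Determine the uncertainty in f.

1.46 cm

∂f/∂d_o = (d_i/(d_o+d_i))² = 0.169;  ∂f/∂d_i = (d_o/(d_o+d_i))² = 0.347
δf = √((∂f/∂d_o · δd_o)² + (∂f/∂d_i · δd_i)²) = √(0.896 + 1.23) = 1.46 cm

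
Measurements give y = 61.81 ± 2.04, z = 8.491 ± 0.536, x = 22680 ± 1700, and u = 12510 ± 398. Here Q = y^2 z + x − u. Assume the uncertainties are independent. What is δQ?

3440

Let p = y^2·z = 32440. δp/p = √((2·δy/y)² + (1·δz/z)²) = √(0.00436 + 0.00398) = 0.0913, so δp = 2960.
Q = p + x − u: δQ = √(δp² + δx² + δu²) = √(8.78e+06 + 2.89e+06 + 1.58e+05) = 3440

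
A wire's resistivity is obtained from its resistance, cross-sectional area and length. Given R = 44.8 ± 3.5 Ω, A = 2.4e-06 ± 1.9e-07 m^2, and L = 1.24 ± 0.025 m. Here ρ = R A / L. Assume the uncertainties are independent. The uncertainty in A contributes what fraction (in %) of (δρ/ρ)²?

(δρ/ρ)² = (1·δR/R)² + (1·δA/A)² + (-1·δL/L)²
  R term: (1×0.0781)² = 0.00610
  A term: (1×0.0792)² = 0.00627
  L term: (-1×0.0202)² = 0.000406
Total = 0.0128. Share from A = 0.00627/0.0128 = 0.491.

49.1%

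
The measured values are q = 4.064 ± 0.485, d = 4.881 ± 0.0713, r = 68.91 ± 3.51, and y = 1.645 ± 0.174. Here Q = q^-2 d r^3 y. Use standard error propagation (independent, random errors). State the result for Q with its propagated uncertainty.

For a monomial Q ∝ q^-2, d, r^3, y, fractional errors add in quadrature:
  (-2·δq/q)² = (-2×0.119)² = 0.0570;  (1·δd/d)² = (1×0.0146)² = 0.000213;  (3·δr/r)² = (3×0.0509)² = 0.0234;  (1·δy/y)² = (1×0.106)² = 0.0112
δQ/Q = √(0.0917) = 0.303
Q = 159100, so δQ = 0.303 × 159100 = 48200.

159100 ± 48200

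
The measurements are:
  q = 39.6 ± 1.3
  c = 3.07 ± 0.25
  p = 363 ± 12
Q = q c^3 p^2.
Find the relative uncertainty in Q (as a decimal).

0.255

For a monomial Q ∝ q, c^3, p^2, fractional errors add in quadrature:
  (1·δq/q)² = (1×0.0328)² = 0.00108;  (3·δc/c)² = (3×0.0814)² = 0.0597;  (2·δp/p)² = (2×0.0331)² = 0.00437
δQ/Q = √(0.0651) = 0.255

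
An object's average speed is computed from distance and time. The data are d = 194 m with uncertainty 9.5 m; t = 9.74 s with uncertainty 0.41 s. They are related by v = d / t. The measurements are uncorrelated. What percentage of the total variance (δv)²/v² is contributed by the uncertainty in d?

(δv/v)² = (1·δd/d)² + (-1·δt/t)²
  d term: (1×0.0490)² = 0.00240
  t term: (-1×0.0421)² = 0.00177
Total = 0.00417. Share from d = 0.00240/0.00417 = 0.575.

57.5%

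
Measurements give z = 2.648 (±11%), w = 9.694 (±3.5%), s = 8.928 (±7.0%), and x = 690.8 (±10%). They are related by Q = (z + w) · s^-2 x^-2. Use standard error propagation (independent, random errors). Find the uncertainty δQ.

8.01e-08

Let u = z + w = 12.34. δu = √(δz² + δw²) = √(0.0848 + 0.115) = 0.447, so δu/u = 0.0362.
Q is then a monomial in u, s, x:
δQ/Q = √((δu/u)² + (-2·δs/s)² + (-2·δx/x)²) = √(0.00131 + 0.0196 + 0.0400) = 0.247
Q = 3.245e-07, so δQ = 0.247 × 3.245e-07 = 8.01e-08.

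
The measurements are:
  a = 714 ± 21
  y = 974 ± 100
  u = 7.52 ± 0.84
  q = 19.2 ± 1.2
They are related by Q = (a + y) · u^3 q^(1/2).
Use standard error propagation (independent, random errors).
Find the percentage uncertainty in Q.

34.2%

Let w = a + y = 1690. δw = √(δa² + δy²) = √(441 + 10000) = 102, so δw/w = 0.0605.
Q is then a monomial in w, u, q:
δQ/Q = √((δw/w)² + (3·δu/u)² + (½·δq/q)²) = √(0.00366 + 0.112 + 0.000977) = 0.342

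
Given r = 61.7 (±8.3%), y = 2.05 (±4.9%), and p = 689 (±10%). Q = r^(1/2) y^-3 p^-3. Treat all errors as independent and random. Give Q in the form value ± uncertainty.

Relative error in a monomial: (δQ/Q)² = Σ (nᵢ · δxᵢ/xᵢ)².
  (½·δr/r)² = (0.5×0.0830)² = 0.00172;  (-3·δy/y)² = (-3×0.0490)² = 0.0216;  (-3·δp/p)² = (-3×0.100)² = 0.0900
δQ/Q = √(0.113) = 0.337
Q = 2.79e-09, so δQ = 0.337 × 2.79e-09 = 9.38e-10.

(2.79 ± 0.938) × 10^-9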